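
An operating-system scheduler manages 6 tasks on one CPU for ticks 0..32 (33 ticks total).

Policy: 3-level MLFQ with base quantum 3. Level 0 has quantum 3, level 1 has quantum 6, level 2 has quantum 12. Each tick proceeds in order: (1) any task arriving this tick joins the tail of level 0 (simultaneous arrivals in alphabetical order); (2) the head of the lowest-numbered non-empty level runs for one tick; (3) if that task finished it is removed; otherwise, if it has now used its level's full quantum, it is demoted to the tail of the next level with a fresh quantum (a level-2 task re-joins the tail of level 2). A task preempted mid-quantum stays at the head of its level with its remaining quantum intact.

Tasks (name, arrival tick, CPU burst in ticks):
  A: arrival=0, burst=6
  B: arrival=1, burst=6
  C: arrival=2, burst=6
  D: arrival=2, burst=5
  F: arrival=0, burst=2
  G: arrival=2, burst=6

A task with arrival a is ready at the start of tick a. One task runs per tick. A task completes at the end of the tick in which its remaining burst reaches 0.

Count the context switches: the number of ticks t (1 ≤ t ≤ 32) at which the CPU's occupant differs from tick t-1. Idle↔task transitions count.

context switches = 11

t=0: L0/L1/L2 = AF/-/- → run A
t=1: L0/L1/L2 = AFB/-/- → run A
t=2: L0/L1/L2 = AFBCDG/-/- → run A
t=3: L0/L1/L2 = FBCDG/A/- → run F
t=4: L0/L1/L2 = FBCDG/A/- → run F
t=5: L0/L1/L2 = BCDG/A/- → run B
t=6: L0/L1/L2 = BCDG/A/- → run B
t=7: L0/L1/L2 = BCDG/A/- → run B
t=8: L0/L1/L2 = CDG/AB/- → run C
t=9: L0/L1/L2 = CDG/AB/- → run C
t=10: L0/L1/L2 = CDG/AB/- → run C
t=11: L0/L1/L2 = DG/ABC/- → run D
t=12: L0/L1/L2 = DG/ABC/- → run D
t=13: L0/L1/L2 = DG/ABC/- → run D
t=14: L0/L1/L2 = G/ABCD/- → run G
t=15: L0/L1/L2 = G/ABCD/- → run G
t=16: L0/L1/L2 = G/ABCD/- → run G
t=17: L0/L1/L2 = -/ABCDG/- → run A
t=18: L0/L1/L2 = -/ABCDG/- → run A
t=19: L0/L1/L2 = -/ABCDG/- → run A
t=20: L0/L1/L2 = -/BCDG/- → run B
t=21: L0/L1/L2 = -/BCDG/- → run B
t=22: L0/L1/L2 = -/BCDG/- → run B
t=23: L0/L1/L2 = -/CDG/- → run C
t=24: L0/L1/L2 = -/CDG/- → run C
t=25: L0/L1/L2 = -/CDG/- → run C
t=26: L0/L1/L2 = -/DG/- → run D
t=27: L0/L1/L2 = -/DG/- → run D
t=28: L0/L1/L2 = -/G/- → run G
t=29: L0/L1/L2 = -/G/- → run G
t=30: L0/L1/L2 = -/G/- → run G
t=31: (idle)
t=32: (idle)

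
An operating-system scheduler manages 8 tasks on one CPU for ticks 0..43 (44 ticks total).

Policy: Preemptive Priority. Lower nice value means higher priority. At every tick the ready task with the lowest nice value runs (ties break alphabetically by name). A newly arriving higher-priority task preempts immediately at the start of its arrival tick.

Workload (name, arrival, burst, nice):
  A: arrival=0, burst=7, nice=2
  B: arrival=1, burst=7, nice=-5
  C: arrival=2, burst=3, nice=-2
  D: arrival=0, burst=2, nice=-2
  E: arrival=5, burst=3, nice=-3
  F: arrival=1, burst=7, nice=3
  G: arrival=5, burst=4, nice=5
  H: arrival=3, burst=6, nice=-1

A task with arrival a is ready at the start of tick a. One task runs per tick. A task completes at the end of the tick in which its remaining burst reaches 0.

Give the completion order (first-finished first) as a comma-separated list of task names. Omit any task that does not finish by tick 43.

completion order = B, E, C, D, H, A, F, G

t=0: ready={A,D} → run D
t=1: ready={A,B,D,F} → run B
t=2: ready={A,B,C,D,F} → run B
t=3: ready={A,B,C,D,F,H} → run B
t=4: ready={A,B,C,D,F,H} → run B
t=5: ready={A,B,C,D,E,F,G,H} → run B
t=6: ready={A,B,C,D,E,F,G,H} → run B
t=7: ready={A,B,C,D,E,F,G,H} → run B
t=8: ready={A,C,D,E,F,G,H} → run E
t=9: ready={A,C,D,E,F,G,H} → run E
t=10: ready={A,C,D,E,F,G,H} → run E
t=11: ready={A,C,D,F,G,H} → run C
t=12: ready={A,C,D,F,G,H} → run C
t=13: ready={A,C,D,F,G,H} → run C
t=14: ready={A,D,F,G,H} → run D
t=15: ready={A,F,G,H} → run H
t=16: ready={A,F,G,H} → run H
t=17: ready={A,F,G,H} → run H
t=18: ready={A,F,G,H} → run H
t=19: ready={A,F,G,H} → run H
t=20: ready={A,F,G,H} → run H
t=21: ready={A,F,G} → run A
t=22: ready={A,F,G} → run A
t=23: ready={A,F,G} → run A
t=24: ready={A,F,G} → run A
t=25: ready={A,F,G} → run A
t=26: ready={A,F,G} → run A
t=27: ready={A,F,G} → run A
t=28: ready={F,G} → run F
t=29: ready={F,G} → run F
t=30: ready={F,G} → run F
t=31: ready={F,G} → run F
t=32: ready={F,G} → run F
t=33: ready={F,G} → run F
t=34: ready={F,G} → run F
t=35: ready={G} → run G
t=36: ready={G} → run G
t=37: ready={G} → run G
t=38: ready={G} → run G
t=39: (idle)
t=40: (idle)
t=41: (idle)
t=42: (idle)
t=43: (idle)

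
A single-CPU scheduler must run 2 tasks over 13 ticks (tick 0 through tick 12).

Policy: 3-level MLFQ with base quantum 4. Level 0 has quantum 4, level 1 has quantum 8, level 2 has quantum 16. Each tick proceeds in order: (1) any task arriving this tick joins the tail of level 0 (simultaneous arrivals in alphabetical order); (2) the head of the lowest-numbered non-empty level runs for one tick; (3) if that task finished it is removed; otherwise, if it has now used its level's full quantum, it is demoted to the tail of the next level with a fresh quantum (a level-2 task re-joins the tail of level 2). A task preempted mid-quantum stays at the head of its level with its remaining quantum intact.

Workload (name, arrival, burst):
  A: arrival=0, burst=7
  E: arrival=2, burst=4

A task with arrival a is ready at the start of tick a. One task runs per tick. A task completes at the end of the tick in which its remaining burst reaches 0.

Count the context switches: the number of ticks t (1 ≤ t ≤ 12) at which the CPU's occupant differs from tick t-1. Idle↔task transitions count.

t=0: L0/L1/L2 = A/-/- → run A
t=1: L0/L1/L2 = A/-/- → run A
t=2: L0/L1/L2 = AE/-/- → run A
t=3: L0/L1/L2 = AE/-/- → run A
t=4: L0/L1/L2 = E/A/- → run E
t=5: L0/L1/L2 = E/A/- → run E
t=6: L0/L1/L2 = E/A/- → run E
t=7: L0/L1/L2 = E/A/- → run E
t=8: L0/L1/L2 = -/A/- → run A
t=9: L0/L1/L2 = -/A/- → run A
t=10: L0/L1/L2 = -/A/- → run A
t=11: (idle)
t=12: (idle)

context switches = 3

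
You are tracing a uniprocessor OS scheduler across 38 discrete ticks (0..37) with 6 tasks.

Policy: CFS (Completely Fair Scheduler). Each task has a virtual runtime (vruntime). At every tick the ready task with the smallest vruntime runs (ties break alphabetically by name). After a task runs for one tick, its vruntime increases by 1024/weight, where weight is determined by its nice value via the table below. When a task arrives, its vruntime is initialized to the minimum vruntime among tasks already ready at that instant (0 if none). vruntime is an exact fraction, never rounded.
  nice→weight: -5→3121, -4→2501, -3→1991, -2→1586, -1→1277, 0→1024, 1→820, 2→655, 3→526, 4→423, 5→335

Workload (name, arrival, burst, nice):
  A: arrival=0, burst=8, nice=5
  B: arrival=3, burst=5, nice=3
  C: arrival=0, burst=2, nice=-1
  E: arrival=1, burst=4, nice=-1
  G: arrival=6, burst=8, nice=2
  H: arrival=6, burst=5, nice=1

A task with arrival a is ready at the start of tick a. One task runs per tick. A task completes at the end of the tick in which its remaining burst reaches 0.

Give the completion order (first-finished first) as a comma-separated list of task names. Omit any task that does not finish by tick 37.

t=0: vr[A=0 C=0] → run A
t=1: vr[A=1024/335 C=0 E=0] → run C
t=2: vr[A=1024/335 C=1024/1277 E=0] → run E
t=3: vr[A=1024/335 B=1024/1277 C=1024/1277 E=1024/1277] → run B
t=4: vr[A=1024/335 B=923136/335851 C=1024/1277 E=1024/1277] → run C
t=5: vr[A=1024/335 B=923136/335851 E=1024/1277] → run E
t=6: vr[A=1024/335 B=923136/335851 E=2048/1277 G=2048/1277 H=2048/1277] → run E
t=7: vr[A=1024/335 B=923136/335851 E=3072/1277 G=2048/1277 H=2048/1277] → run G
t=8: vr[A=1024/335 B=923136/335851 E=3072/1277 G=2649088/836435 H=2048/1277] → run H
t=9: vr[A=1024/335 B=923136/335851 E=3072/1277 G=2649088/836435 H=746752/261785] → run E
t=10: vr[A=1024/335 B=923136/335851 G=2649088/836435 H=746752/261785] → run B
t=11: vr[A=1024/335 B=1576960/335851 G=2649088/836435 H=746752/261785] → run H
t=12: vr[A=1024/335 B=1576960/335851 G=2649088/836435 H=1073664/261785] → run A
t=13: vr[A=2048/335 B=1576960/335851 G=2649088/836435 H=1073664/261785] → run G
t=14: vr[A=2048/335 B=1576960/335851 G=3956736/836435 H=1073664/261785] → run H
t=15: vr[A=2048/335 B=1576960/335851 G=3956736/836435 H=1400576/261785] → run B
t=16: vr[A=2048/335 B=2230784/335851 G=3956736/836435 H=1400576/261785] → run G
t=17: vr[A=2048/335 B=2230784/335851 G=5264384/836435 H=1400576/261785] → run H
t=18: vr[A=2048/335 B=2230784/335851 G=5264384/836435 H=1727488/261785] → run A
t=19: vr[A=3072/335 B=2230784/335851 G=5264384/836435 H=1727488/261785] → run G
t=20: vr[A=3072/335 B=2230784/335851 G=6572032/836435 H=1727488/261785] → run H
t=21: vr[A=3072/335 B=2230784/335851 G=6572032/836435] → run B
t=22: vr[A=3072/335 B=2884608/335851 G=6572032/836435] → run G
t=23: vr[A=3072/335 B=2884608/335851 G=1575936/167287] → run B
t=24: vr[A=3072/335 G=1575936/167287] → run A
t=25: vr[A=4096/335 G=1575936/167287] → run G
t=26: vr[A=4096/335 G=9187328/836435] → run G
t=27: vr[A=4096/335 G=10494976/836435] → run A
t=28: vr[A=1024/67 G=10494976/836435] → run G
t=29: vr[A=1024/67] → run A
t=30: vr[A=6144/335] → run A
t=31: vr[A=7168/335] → run A
t=32: (idle)
t=33: (idle)
t=34: (idle)
t=35: (idle)
t=36: (idle)
t=37: (idle)

completion order = C, E, H, B, G, A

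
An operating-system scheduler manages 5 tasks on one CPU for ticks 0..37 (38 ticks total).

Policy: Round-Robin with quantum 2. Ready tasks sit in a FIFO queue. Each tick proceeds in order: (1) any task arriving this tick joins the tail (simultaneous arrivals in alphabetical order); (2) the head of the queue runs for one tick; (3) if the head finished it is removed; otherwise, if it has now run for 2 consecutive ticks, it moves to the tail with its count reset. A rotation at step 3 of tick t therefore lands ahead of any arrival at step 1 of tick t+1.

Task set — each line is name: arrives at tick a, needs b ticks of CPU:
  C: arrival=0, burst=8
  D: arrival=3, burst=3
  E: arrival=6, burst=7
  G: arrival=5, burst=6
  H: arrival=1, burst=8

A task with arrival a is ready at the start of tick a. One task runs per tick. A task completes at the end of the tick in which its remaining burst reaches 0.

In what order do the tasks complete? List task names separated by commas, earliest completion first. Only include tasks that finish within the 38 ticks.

t=0: queue=[C] q_used=0 → run C
t=1: queue=[C,H] q_used=1 → run C
t=2: queue=[H,C] q_used=0 → run H
t=3: queue=[H,C,D] q_used=1 → run H
t=4: queue=[C,D,H] q_used=0 → run C
t=5: queue=[C,D,H,G] q_used=1 → run C
t=6: queue=[D,H,G,C,E] q_used=0 → run D
t=7: queue=[D,H,G,C,E] q_used=1 → run D
t=8: queue=[H,G,C,E,D] q_used=0 → run H
t=9: queue=[H,G,C,E,D] q_used=1 → run H
t=10: queue=[G,C,E,D,H] q_used=0 → run G
t=11: queue=[G,C,E,D,H] q_used=1 → run G
t=12: queue=[C,E,D,H,G] q_used=0 → run C
t=13: queue=[C,E,D,H,G] q_used=1 → run C
t=14: queue=[E,D,H,G,C] q_used=0 → run E
t=15: queue=[E,D,H,G,C] q_used=1 → run E
t=16: queue=[D,H,G,C,E] q_used=0 → run D
t=17: queue=[H,G,C,E] q_used=0 → run H
t=18: queue=[H,G,C,E] q_used=1 → run H
t=19: queue=[G,C,E,H] q_used=0 → run G
t=20: queue=[G,C,E,H] q_used=1 → run G
t=21: queue=[C,E,H,G] q_used=0 → run C
t=22: queue=[C,E,H,G] q_used=1 → run C
t=23: queue=[E,H,G] q_used=0 → run E
t=24: queue=[E,H,G] q_used=1 → run E
t=25: queue=[H,G,E] q_used=0 → run H
t=26: queue=[H,G,E] q_used=1 → run H
t=27: queue=[G,E] q_used=0 → run G
t=28: queue=[G,E] q_used=1 → run G
t=29: queue=[E] q_used=0 → run E
t=30: queue=[E] q_used=1 → run E
t=31: queue=[E] q_used=0 → run E
t=32: (idle)
t=33: (idle)
t=34: (idle)
t=35: (idle)
t=36: (idle)
t=37: (idle)

completion order = D, C, H, G, E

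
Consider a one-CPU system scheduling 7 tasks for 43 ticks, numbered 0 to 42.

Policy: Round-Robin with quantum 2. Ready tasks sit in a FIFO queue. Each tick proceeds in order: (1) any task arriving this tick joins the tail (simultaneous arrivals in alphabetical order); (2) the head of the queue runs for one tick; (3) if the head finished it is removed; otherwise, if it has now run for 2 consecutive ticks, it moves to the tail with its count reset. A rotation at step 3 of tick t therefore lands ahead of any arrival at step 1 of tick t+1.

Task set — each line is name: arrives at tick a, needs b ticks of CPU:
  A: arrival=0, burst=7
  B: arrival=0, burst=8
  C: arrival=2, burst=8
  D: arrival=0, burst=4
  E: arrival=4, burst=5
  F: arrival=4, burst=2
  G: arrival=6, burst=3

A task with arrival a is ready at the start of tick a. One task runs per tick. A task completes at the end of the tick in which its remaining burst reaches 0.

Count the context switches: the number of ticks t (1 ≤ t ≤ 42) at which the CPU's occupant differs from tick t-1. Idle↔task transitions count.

t=0: queue=[A,B,D] q_used=0 → run A
t=1: queue=[A,B,D] q_used=1 → run A
t=2: queue=[B,D,A,C] q_used=0 → run B
t=3: queue=[B,D,A,C] q_used=1 → run B
t=4: queue=[D,A,C,B,E,F] q_used=0 → run D
t=5: queue=[D,A,C,B,E,F] q_used=1 → run D
t=6: queue=[A,C,B,E,F,D,G] q_used=0 → run A
t=7: queue=[A,C,B,E,F,D,G] q_used=1 → run A
t=8: queue=[C,B,E,F,D,G,A] q_used=0 → run C
t=9: queue=[C,B,E,F,D,G,A] q_used=1 → run C
t=10: queue=[B,E,F,D,G,A,C] q_used=0 → run B
t=11: queue=[B,E,F,D,G,A,C] q_used=1 → run B
t=12: queue=[E,F,D,G,A,C,B] q_used=0 → run E
t=13: queue=[E,F,D,G,A,C,B] q_used=1 → run E
t=14: queue=[F,D,G,A,C,B,E] q_used=0 → run F
t=15: queue=[F,D,G,A,C,B,E] q_used=1 → run F
t=16: queue=[D,G,A,C,B,E] q_used=0 → run D
t=17: queue=[D,G,A,C,B,E] q_used=1 → run D
t=18: queue=[G,A,C,B,E] q_used=0 → run G
t=19: queue=[G,A,C,B,E] q_used=1 → run G
t=20: queue=[A,C,B,E,G] q_used=0 → run A
t=21: queue=[A,C,B,E,G] q_used=1 → run A
t=22: queue=[C,B,E,G,A] q_used=0 → run C
t=23: queue=[C,B,E,G,A] q_used=1 → run C
t=24: queue=[B,E,G,A,C] q_used=0 → run B
t=25: queue=[B,E,G,A,C] q_used=1 → run B
t=26: queue=[E,G,A,C,B] q_used=0 → run E
t=27: queue=[E,G,A,C,B] q_used=1 → run E
t=28: queue=[G,A,C,B,E] q_used=0 → run G
t=29: queue=[A,C,B,E] q_used=0 → run A
t=30: queue=[C,B,E] q_used=0 → run C
t=31: queue=[C,B,E] q_used=1 → run C
t=32: queue=[B,E,C] q_used=0 → run B
t=33: queue=[B,E,C] q_used=1 → run B
t=34: queue=[E,C] q_used=0 → run E
t=35: queue=[C] q_used=0 → run C
t=36: queue=[C] q_used=1 → run C
t=37: (idle)
t=38: (idle)
t=39: (idle)
t=40: (idle)
t=41: (idle)
t=42: (idle)

context switches = 20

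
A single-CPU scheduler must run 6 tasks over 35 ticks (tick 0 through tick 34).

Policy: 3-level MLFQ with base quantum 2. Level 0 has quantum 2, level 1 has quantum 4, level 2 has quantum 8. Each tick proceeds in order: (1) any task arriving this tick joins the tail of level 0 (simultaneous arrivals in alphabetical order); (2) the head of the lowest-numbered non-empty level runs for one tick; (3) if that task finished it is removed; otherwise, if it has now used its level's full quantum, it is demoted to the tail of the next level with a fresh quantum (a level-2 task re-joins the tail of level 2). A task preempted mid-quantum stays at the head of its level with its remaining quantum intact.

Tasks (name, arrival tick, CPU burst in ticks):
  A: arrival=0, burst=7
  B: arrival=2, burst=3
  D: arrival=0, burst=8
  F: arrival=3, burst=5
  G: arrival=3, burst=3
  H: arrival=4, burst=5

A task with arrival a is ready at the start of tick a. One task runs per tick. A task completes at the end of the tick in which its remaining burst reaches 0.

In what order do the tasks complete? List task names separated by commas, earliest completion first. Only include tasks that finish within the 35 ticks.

completion order = B, F, G, H, A, D

t=0: L0/L1/L2 = AD/-/- → run A
t=1: L0/L1/L2 = AD/-/- → run A
t=2: L0/L1/L2 = DB/A/- → run D
t=3: L0/L1/L2 = DBFG/A/- → run D
t=4: L0/L1/L2 = BFGH/AD/- → run B
t=5: L0/L1/L2 = BFGH/AD/- → run B
t=6: L0/L1/L2 = FGH/ADB/- → run F
t=7: L0/L1/L2 = FGH/ADB/- → run F
t=8: L0/L1/L2 = GH/ADBF/- → run G
t=9: L0/L1/L2 = GH/ADBF/- → run G
t=10: L0/L1/L2 = H/ADBFG/- → run H
t=11: L0/L1/L2 = H/ADBFG/- → run H
t=12: L0/L1/L2 = -/ADBFGH/- → run A
t=13: L0/L1/L2 = -/ADBFGH/- → run A
t=14: L0/L1/L2 = -/ADBFGH/- → run A
t=15: L0/L1/L2 = -/ADBFGH/- → run A
t=16: L0/L1/L2 = -/DBFGH/A → run D
t=17: L0/L1/L2 = -/DBFGH/A → run D
t=18: L0/L1/L2 = -/DBFGH/A → run D
t=19: L0/L1/L2 = -/DBFGH/A → run D
t=20: L0/L1/L2 = -/BFGH/AD → run B
t=21: L0/L1/L2 = -/FGH/AD → run F
t=22: L0/L1/L2 = -/FGH/AD → run F
t=23: L0/L1/L2 = -/FGH/AD → run F
t=24: L0/L1/L2 = -/GH/AD → run G
t=25: L0/L1/L2 = -/H/AD → run H
t=26: L0/L1/L2 = -/H/AD → run H
t=27: L0/L1/L2 = -/H/AD → run H
t=28: L0/L1/L2 = -/-/AD → run A
t=29: L0/L1/L2 = -/-/D → run D
t=30: L0/L1/L2 = -/-/D → run D
t=31: (idle)
t=32: (idle)
t=33: (idle)
t=34: (idle)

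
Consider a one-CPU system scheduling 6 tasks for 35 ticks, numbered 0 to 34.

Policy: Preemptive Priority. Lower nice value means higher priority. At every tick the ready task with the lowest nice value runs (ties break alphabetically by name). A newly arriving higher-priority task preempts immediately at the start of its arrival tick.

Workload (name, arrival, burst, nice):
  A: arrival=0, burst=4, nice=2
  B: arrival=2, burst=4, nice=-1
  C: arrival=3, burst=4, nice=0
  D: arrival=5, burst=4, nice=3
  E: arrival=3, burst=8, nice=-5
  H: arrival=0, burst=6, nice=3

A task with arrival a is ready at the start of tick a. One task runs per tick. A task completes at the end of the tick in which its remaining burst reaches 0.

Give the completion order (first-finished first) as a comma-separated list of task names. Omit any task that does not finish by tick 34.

completion order = E, B, C, A, D, H

t=0: ready={A,H} → run A
t=1: ready={A,H} → run A
t=2: ready={A,B,H} → run B
t=3: ready={A,B,C,E,H} → run E
t=4: ready={A,B,C,E,H} → run E
t=5: ready={A,B,C,D,E,H} → run E
t=6: ready={A,B,C,D,E,H} → run E
t=7: ready={A,B,C,D,E,H} → run E
t=8: ready={A,B,C,D,E,H} → run E
t=9: ready={A,B,C,D,E,H} → run E
t=10: ready={A,B,C,D,E,H} → run E
t=11: ready={A,B,C,D,H} → run B
t=12: ready={A,B,C,D,H} → run B
t=13: ready={A,B,C,D,H} → run B
t=14: ready={A,C,D,H} → run C
t=15: ready={A,C,D,H} → run C
t=16: ready={A,C,D,H} → run C
t=17: ready={A,C,D,H} → run C
t=18: ready={A,D,H} → run A
t=19: ready={A,D,H} → run A
t=20: ready={D,H} → run D
t=21: ready={D,H} → run D
t=22: ready={D,H} → run D
t=23: ready={D,H} → run D
t=24: ready={H} → run H
t=25: ready={H} → run H
t=26: ready={H} → run H
t=27: ready={H} → run H
t=28: ready={H} → run H
t=29: ready={H} → run H
t=30: (idle)
t=31: (idle)
t=32: (idle)
t=33: (idle)
t=34: (idle)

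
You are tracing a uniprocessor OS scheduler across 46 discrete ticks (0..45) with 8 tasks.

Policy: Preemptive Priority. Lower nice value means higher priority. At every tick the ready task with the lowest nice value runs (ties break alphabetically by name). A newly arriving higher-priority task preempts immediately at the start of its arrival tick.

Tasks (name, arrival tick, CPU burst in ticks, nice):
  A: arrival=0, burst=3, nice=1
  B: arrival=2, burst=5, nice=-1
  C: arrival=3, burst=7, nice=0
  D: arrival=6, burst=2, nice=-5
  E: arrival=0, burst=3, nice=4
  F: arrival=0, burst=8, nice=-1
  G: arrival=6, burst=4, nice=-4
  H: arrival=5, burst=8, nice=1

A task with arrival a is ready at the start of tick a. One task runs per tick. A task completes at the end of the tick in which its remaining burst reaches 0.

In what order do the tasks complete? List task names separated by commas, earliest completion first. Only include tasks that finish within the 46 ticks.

t=0: ready={A,E,F} → run F
t=1: ready={A,E,F} → run F
t=2: ready={A,B,E,F} → run B
t=3: ready={A,B,C,E,F} → run B
t=4: ready={A,B,C,E,F} → run B
t=5: ready={A,B,C,E,F,H} → run B
t=6: ready={A,B,C,D,E,F,G,H} → run D
t=7: ready={A,B,C,D,E,F,G,H} → run D
t=8: ready={A,B,C,E,F,G,H} → run G
t=9: ready={A,B,C,E,F,G,H} → run G
t=10: ready={A,B,C,E,F,G,H} → run G
t=11: ready={A,B,C,E,F,G,H} → run G
t=12: ready={A,B,C,E,F,H} → run B
t=13: ready={A,C,E,F,H} → run F
t=14: ready={A,C,E,F,H} → run F
t=15: ready={A,C,E,F,H} → run F
t=16: ready={A,C,E,F,H} → run F
t=17: ready={A,C,E,F,H} → run F
t=18: ready={A,C,E,F,H} → run F
t=19: ready={A,C,E,H} → run C
t=20: ready={A,C,E,H} → run C
t=21: ready={A,C,E,H} → run C
t=22: ready={A,C,E,H} → run C
t=23: ready={A,C,E,H} → run C
t=24: ready={A,C,E,H} → run C
t=25: ready={A,C,E,H} → run C
t=26: ready={A,E,H} → run A
t=27: ready={A,E,H} → run A
t=28: ready={A,E,H} → run A
t=29: ready={E,H} → run H
t=30: ready={E,H} → run H
t=31: ready={E,H} → run H
t=32: ready={E,H} → run H
t=33: ready={E,H} → run H
t=34: ready={E,H} → run H
t=35: ready={E,H} → run H
t=36: ready={E,H} → run H
t=37: ready={E} → run E
t=38: ready={E} → run E
t=39: ready={E} → run E
t=40: (idle)
t=41: (idle)
t=42: (idle)
t=43: (idle)
t=44: (idle)
t=45: (idle)

completion order = D, G, B, F, C, A, H, E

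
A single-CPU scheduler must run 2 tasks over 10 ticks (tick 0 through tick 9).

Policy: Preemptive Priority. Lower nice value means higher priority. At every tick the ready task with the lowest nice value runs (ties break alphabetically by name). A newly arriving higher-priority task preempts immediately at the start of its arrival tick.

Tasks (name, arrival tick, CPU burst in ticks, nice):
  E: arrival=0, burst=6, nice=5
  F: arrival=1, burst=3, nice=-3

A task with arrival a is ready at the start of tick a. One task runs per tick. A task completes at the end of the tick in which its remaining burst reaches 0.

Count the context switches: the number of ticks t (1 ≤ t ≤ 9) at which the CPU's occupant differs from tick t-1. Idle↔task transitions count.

t=0: ready={E} → run E
t=1: ready={E,F} → run F
t=2: ready={E,F} → run F
t=3: ready={E,F} → run F
t=4: ready={E} → run E
t=5: ready={E} → run E
t=6: ready={E} → run E
t=7: ready={E} → run E
t=8: ready={E} → run E
t=9: (idle)

context switches = 3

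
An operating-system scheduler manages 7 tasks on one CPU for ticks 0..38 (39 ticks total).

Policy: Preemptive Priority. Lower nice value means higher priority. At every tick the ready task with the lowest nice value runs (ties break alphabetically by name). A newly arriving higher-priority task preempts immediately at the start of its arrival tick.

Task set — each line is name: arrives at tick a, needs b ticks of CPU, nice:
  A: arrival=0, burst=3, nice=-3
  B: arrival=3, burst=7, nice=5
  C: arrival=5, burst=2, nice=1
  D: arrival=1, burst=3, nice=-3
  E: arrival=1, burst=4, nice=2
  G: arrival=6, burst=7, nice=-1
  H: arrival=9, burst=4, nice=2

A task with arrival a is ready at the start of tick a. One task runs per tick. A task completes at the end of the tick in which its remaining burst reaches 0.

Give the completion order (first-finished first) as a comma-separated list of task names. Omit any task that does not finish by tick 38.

completion order = A, D, G, C, E, H, B

t=0: ready={A} → run A
t=1: ready={A,D,E} → run A
t=2: ready={A,D,E} → run A
t=3: ready={B,D,E} → run D
t=4: ready={B,D,E} → run D
t=5: ready={B,C,D,E} → run D
t=6: ready={B,C,E,G} → run G
t=7: ready={B,C,E,G} → run G
t=8: ready={B,C,E,G} → run G
t=9: ready={B,C,E,G,H} → run G
t=10: ready={B,C,E,G,H} → run G
t=11: ready={B,C,E,G,H} → run G
t=12: ready={B,C,E,G,H} → run G
t=13: ready={B,C,E,H} → run C
t=14: ready={B,C,E,H} → run C
t=15: ready={B,E,H} → run E
t=16: ready={B,E,H} → run E
t=17: ready={B,E,H} → run E
t=18: ready={B,E,H} → run E
t=19: ready={B,H} → run H
t=20: ready={B,H} → run H
t=21: ready={B,H} → run H
t=22: ready={B,H} → run H
t=23: ready={B} → run B
t=24: ready={B} → run B
t=25: ready={B} → run B
t=26: ready={B} → run B
t=27: ready={B} → run B
t=28: ready={B} → run B
t=29: ready={B} → run B
t=30: (idle)
t=31: (idle)
t=32: (idle)
t=33: (idle)
t=34: (idle)
t=35: (idle)
t=36: (idle)
t=37: (idle)
t=38: (idle)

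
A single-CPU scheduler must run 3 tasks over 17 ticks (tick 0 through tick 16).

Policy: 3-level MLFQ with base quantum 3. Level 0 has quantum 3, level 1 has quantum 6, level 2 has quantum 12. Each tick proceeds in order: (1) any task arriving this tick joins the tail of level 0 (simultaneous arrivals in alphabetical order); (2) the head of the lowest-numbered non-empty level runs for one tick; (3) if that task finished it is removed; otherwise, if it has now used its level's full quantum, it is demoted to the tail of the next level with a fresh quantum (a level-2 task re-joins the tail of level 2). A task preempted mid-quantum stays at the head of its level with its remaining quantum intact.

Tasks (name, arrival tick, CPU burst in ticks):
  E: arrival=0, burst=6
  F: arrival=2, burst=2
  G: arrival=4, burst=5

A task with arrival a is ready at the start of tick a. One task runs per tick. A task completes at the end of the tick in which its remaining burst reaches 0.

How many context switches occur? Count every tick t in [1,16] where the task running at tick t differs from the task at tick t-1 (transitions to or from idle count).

context switches = 5

t=0: L0/L1/L2 = E/-/- → run E
t=1: L0/L1/L2 = E/-/- → run E
t=2: L0/L1/L2 = EF/-/- → run E
t=3: L0/L1/L2 = F/E/- → run F
t=4: L0/L1/L2 = FG/E/- → run F
t=5: L0/L1/L2 = G/E/- → run G
t=6: L0/L1/L2 = G/E/- → run G
t=7: L0/L1/L2 = G/E/- → run G
t=8: L0/L1/L2 = -/EG/- → run E
t=9: L0/L1/L2 = -/EG/- → run E
t=10: L0/L1/L2 = -/EG/- → run E
t=11: L0/L1/L2 = -/G/- → run G
t=12: L0/L1/L2 = -/G/- → run G
t=13: (idle)
t=14: (idle)
t=15: (idle)
t=16: (idle)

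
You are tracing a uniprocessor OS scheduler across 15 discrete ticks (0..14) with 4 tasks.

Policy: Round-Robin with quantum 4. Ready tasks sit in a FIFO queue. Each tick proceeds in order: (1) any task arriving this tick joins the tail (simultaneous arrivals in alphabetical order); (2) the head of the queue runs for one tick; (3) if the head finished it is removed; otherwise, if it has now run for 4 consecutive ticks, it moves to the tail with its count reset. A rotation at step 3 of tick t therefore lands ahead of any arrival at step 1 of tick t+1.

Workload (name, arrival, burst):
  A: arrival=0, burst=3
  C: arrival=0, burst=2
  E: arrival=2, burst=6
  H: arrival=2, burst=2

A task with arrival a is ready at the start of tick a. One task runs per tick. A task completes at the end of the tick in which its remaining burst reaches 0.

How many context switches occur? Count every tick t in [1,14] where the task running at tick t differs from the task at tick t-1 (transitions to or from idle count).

context switches = 5

t=0: queue=[A,C] q_used=0 → run A
t=1: queue=[A,C] q_used=1 → run A
t=2: queue=[A,C,E,H] q_used=2 → run A
t=3: queue=[C,E,H] q_used=0 → run C
t=4: queue=[C,E,H] q_used=1 → run C
t=5: queue=[E,H] q_used=0 → run E
t=6: queue=[E,H] q_used=1 → run E
t=7: queue=[E,H] q_used=2 → run E
t=8: queue=[E,H] q_used=3 → run E
t=9: queue=[H,E] q_used=0 → run H
t=10: queue=[H,E] q_used=1 → run H
t=11: queue=[E] q_used=0 → run E
t=12: queue=[E] q_used=1 → run E
t=13: (idle)
t=14: (idle)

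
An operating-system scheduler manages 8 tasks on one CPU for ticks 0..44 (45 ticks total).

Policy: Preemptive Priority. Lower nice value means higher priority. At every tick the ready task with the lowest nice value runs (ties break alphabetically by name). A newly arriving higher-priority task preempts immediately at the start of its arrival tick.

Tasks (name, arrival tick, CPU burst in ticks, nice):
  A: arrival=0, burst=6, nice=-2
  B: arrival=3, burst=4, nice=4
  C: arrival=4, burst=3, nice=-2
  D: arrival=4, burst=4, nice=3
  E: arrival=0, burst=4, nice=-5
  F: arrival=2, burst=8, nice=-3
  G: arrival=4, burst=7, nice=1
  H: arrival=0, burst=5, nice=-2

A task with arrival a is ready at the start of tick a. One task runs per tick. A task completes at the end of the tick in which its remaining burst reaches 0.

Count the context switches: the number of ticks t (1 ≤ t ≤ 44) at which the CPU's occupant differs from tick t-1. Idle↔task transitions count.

context switches = 8

t=0: ready={A,E,H} → run E
t=1: ready={A,E,H} → run E
t=2: ready={A,E,F,H} → run E
t=3: ready={A,B,E,F,H} → run E
t=4: ready={A,B,C,D,F,G,H} → run F
t=5: ready={A,B,C,D,F,G,H} → run F
t=6: ready={A,B,C,D,F,G,H} → run F
t=7: ready={A,B,C,D,F,G,H} → run F
t=8: ready={A,B,C,D,F,G,H} → run F
t=9: ready={A,B,C,D,F,G,H} → run F
t=10: ready={A,B,C,D,F,G,H} → run F
t=11: ready={A,B,C,D,F,G,H} → run F
t=12: ready={A,B,C,D,G,H} → run A
t=13: ready={A,B,C,D,G,H} → run A
t=14: ready={A,B,C,D,G,H} → run A
t=15: ready={A,B,C,D,G,H} → run A
t=16: ready={A,B,C,D,G,H} → run A
t=17: ready={A,B,C,D,G,H} → run A
t=18: ready={B,C,D,G,H} → run C
t=19: ready={B,C,D,G,H} → run C
t=20: ready={B,C,D,G,H} → run C
t=21: ready={B,D,G,H} → run H
t=22: ready={B,D,G,H} → run H
t=23: ready={B,D,G,H} → run H
t=24: ready={B,D,G,H} → run H
t=25: ready={B,D,G,H} → run H
t=26: ready={B,D,G} → run G
t=27: ready={B,D,G} → run G
t=28: ready={B,D,G} → run G
t=29: ready={B,D,G} → run G
t=30: ready={B,D,G} → run G
t=31: ready={B,D,G} → run G
t=32: ready={B,D,G} → run G
t=33: ready={B,D} → run D
t=34: ready={B,D} → run D
t=35: ready={B,D} → run D
t=36: ready={B,D} → run D
t=37: ready={B} → run B
t=38: ready={B} → run B
t=39: ready={B} → run B
t=40: ready={B} → run B
t=41: (idle)
t=42: (idle)
t=43: (idle)
t=44: (idle)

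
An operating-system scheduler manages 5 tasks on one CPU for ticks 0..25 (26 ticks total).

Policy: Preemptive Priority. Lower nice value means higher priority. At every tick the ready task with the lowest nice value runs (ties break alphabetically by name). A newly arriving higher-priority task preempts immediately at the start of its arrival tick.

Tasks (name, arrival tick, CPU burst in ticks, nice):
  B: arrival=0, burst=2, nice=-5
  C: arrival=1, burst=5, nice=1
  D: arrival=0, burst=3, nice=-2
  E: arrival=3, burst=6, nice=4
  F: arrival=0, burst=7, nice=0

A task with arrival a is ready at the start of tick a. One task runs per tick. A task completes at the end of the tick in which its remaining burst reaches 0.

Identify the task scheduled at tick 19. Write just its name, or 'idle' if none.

t=0: ready={B,D,F} → run B
t=1: ready={B,C,D,F} → run B
t=2: ready={C,D,F} → run D
t=3: ready={C,D,E,F} → run D
t=4: ready={C,D,E,F} → run D
t=5: ready={C,E,F} → run F
t=6: ready={C,E,F} → run F
t=7: ready={C,E,F} → run F
t=8: ready={C,E,F} → run F
t=9: ready={C,E,F} → run F
t=10: ready={C,E,F} → run F
t=11: ready={C,E,F} → run F
t=12: ready={C,E} → run C
t=13: ready={C,E} → run C
t=14: ready={C,E} → run C
t=15: ready={C,E} → run C
t=16: ready={C,E} → run C
t=17: ready={E} → run E
t=18: ready={E} → run E
t=19: ready={E} → run E
t=20: ready={E} → run E
t=21: ready={E} → run E
t=22: ready={E} → run E
t=23: (idle)
t=24: (idle)
t=25: (idle)

running at tick 19 = E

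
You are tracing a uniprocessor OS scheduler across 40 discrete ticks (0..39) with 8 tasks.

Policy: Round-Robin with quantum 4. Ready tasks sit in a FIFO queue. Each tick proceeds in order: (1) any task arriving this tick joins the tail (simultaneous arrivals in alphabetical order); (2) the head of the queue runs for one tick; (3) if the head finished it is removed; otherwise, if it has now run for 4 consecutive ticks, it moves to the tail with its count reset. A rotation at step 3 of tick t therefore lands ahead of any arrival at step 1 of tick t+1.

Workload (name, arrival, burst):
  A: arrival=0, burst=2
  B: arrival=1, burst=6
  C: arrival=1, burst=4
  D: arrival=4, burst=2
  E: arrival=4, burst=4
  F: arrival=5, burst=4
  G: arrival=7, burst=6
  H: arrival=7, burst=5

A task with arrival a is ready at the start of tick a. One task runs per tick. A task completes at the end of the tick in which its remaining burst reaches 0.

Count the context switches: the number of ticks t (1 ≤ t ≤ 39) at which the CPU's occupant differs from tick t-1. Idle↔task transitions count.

context switches = 11

t=0: queue=[A] q_used=0 → run A
t=1: queue=[A,B,C] q_used=1 → run A
t=2: queue=[B,C] q_used=0 → run B
t=3: queue=[B,C] q_used=1 → run B
t=4: queue=[B,C,D,E] q_used=2 → run B
t=5: queue=[B,C,D,E,F] q_used=3 → run B
t=6: queue=[C,D,E,F,B] q_used=0 → run C
t=7: queue=[C,D,E,F,B,G,H] q_used=1 → run C
t=8: queue=[C,D,E,F,B,G,H] q_used=2 → run C
t=9: queue=[C,D,E,F,B,G,H] q_used=3 → run C
t=10: queue=[D,E,F,B,G,H] q_used=0 → run D
t=11: queue=[D,E,F,B,G,H] q_used=1 → run D
t=12: queue=[E,F,B,G,H] q_used=0 → run E
t=13: queue=[E,F,B,G,H] q_used=1 → run E
t=14: queue=[E,F,B,G,H] q_used=2 → run E
t=15: queue=[E,F,B,G,H] q_used=3 → run E
t=16: queue=[F,B,G,H] q_used=0 → run F
t=17: queue=[F,B,G,H] q_used=1 → run F
t=18: queue=[F,B,G,H] q_used=2 → run F
t=19: queue=[F,B,G,H] q_used=3 → run F
t=20: queue=[B,G,H] q_used=0 → run B
t=21: queue=[B,G,H] q_used=1 → run B
t=22: queue=[G,H] q_used=0 → run G
t=23: queue=[G,H] q_used=1 → run G
t=24: queue=[G,H] q_used=2 → run G
t=25: queue=[G,H] q_used=3 → run G
t=26: queue=[H,G] q_used=0 → run H
t=27: queue=[H,G] q_used=1 → run H
t=28: queue=[H,G] q_used=2 → run H
t=29: queue=[H,G] q_used=3 → run H
t=30: queue=[G,H] q_used=0 → run G
t=31: queue=[G,H] q_used=1 → run G
t=32: queue=[H] q_used=0 → run H
t=33: (idle)
t=34: (idle)
t=35: (idle)
t=36: (idle)
t=37: (idle)
t=38: (idle)
t=39: (idle)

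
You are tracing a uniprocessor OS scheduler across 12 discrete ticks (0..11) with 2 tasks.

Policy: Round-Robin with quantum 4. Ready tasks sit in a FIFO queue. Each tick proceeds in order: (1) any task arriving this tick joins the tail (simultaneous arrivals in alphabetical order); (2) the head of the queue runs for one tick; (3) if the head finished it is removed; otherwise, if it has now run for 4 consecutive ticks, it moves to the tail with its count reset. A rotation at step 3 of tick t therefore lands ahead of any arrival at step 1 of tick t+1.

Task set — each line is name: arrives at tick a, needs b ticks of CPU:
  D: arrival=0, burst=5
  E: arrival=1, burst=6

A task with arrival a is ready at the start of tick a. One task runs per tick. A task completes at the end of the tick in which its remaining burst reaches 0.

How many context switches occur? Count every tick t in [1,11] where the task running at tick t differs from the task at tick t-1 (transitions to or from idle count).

context switches = 4

t=0: queue=[D] q_used=0 → run D
t=1: queue=[D,E] q_used=1 → run D
t=2: queue=[D,E] q_used=2 → run D
t=3: queue=[D,E] q_used=3 → run D
t=4: queue=[E,D] q_used=0 → run E
t=5: queue=[E,D] q_used=1 → run E
t=6: queue=[E,D] q_used=2 → run E
t=7: queue=[E,D] q_used=3 → run E
t=8: queue=[D,E] q_used=0 → run D
t=9: queue=[E] q_used=0 → run E
t=10: queue=[E] q_used=1 → run E
t=11: (idle)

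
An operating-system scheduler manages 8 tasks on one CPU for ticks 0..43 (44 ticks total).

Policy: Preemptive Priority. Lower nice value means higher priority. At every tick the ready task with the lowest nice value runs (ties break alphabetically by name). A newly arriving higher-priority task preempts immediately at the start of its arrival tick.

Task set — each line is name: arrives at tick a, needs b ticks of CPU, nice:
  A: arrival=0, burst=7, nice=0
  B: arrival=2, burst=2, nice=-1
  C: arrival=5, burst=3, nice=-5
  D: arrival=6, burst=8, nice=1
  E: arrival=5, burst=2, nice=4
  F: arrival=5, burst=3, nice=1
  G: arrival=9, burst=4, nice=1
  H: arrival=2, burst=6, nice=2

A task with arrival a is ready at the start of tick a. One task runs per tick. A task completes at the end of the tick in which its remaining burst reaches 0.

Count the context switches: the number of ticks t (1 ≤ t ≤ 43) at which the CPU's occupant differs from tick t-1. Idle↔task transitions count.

context switches = 10

t=0: ready={A} → run A
t=1: ready={A} → run A
t=2: ready={A,B,H} → run B
t=3: ready={A,B,H} → run B
t=4: ready={A,H} → run A
t=5: ready={A,C,E,F,H} → run C
t=6: ready={A,C,D,E,F,H} → run C
t=7: ready={A,C,D,E,F,H} → run C
t=8: ready={A,D,E,F,H} → run A
t=9: ready={A,D,E,F,G,H} → run A
t=10: ready={A,D,E,F,G,H} → run A
t=11: ready={A,D,E,F,G,H} → run A
t=12: ready={D,E,F,G,H} → run D
t=13: ready={D,E,F,G,H} → run D
t=14: ready={D,E,F,G,H} → run D
t=15: ready={D,E,F,G,H} → run D
t=16: ready={D,E,F,G,H} → run D
t=17: ready={D,E,F,G,H} → run D
t=18: ready={D,E,F,G,H} → run D
t=19: ready={D,E,F,G,H} → run D
t=20: ready={E,F,G,H} → run F
t=21: ready={E,F,G,H} → run F
t=22: ready={E,F,G,H} → run F
t=23: ready={E,G,H} → run G
t=24: ready={E,G,H} → run G
t=25: ready={E,G,H} → run G
t=26: ready={E,G,H} → run G
t=27: ready={E,H} → run H
t=28: ready={E,H} → run H
t=29: ready={E,H} → run H
t=30: ready={E,H} → run H
t=31: ready={E,H} → run H
t=32: ready={E,H} → run H
t=33: ready={E} → run E
t=34: ready={E} → run E
t=35: (idle)
t=36: (idle)
t=37: (idle)
t=38: (idle)
t=39: (idle)
t=40: (idle)
t=41: (idle)
t=42: (idle)
t=43: (idle)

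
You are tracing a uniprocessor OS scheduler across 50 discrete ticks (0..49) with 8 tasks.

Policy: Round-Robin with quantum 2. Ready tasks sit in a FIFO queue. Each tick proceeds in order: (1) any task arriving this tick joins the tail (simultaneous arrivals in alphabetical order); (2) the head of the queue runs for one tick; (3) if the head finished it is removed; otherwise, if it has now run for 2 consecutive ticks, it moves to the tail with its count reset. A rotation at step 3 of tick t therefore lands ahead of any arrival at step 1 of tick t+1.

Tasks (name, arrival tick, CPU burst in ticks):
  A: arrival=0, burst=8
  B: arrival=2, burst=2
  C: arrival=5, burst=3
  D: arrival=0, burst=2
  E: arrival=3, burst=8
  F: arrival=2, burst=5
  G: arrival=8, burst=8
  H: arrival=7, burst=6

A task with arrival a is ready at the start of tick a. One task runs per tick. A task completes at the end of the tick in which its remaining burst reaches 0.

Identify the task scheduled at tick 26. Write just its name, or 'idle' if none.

running at tick 26 = A

t=0: queue=[A,D] q_used=0 → run A
t=1: queue=[A,D] q_used=1 → run A
t=2: queue=[D,A,B,F] q_used=0 → run D
t=3: queue=[D,A,B,F,E] q_used=1 → run D
t=4: queue=[A,B,F,E] q_used=0 → run A
t=5: queue=[A,B,F,E,C] q_used=1 → run A
t=6: queue=[B,F,E,C,A] q_used=0 → run B
t=7: queue=[B,F,E,C,A,H] q_used=1 → run B
t=8: queue=[F,E,C,A,H,G] q_used=0 → run F
t=9: queue=[F,E,C,A,H,G] q_used=1 → run F
t=10: queue=[E,C,A,H,G,F] q_used=0 → run E
t=11: queue=[E,C,A,H,G,F] q_used=1 → run E
t=12: queue=[C,A,H,G,F,E] q_used=0 → run C
t=13: queue=[C,A,H,G,F,E] q_used=1 → run C
t=14: queue=[A,H,G,F,E,C] q_used=0 → run A
t=15: queue=[A,H,G,F,E,C] q_used=1 → run A
t=16: queue=[H,G,F,E,C,A] q_used=0 → run H
t=17: queue=[H,G,F,E,C,A] q_used=1 → run H
t=18: queue=[G,F,E,C,A,H] q_used=0 → run G
t=19: queue=[G,F,E,C,A,H] q_used=1 → run G
t=20: queue=[F,E,C,A,H,G] q_used=0 → run F
t=21: queue=[F,E,C,A,H,G] q_used=1 → run F
t=22: queue=[E,C,A,H,G,F] q_used=0 → run E
t=23: queue=[E,C,A,H,G,F] q_used=1 → run E
t=24: queue=[C,A,H,G,F,E] q_used=0 → run C
t=25: queue=[A,H,G,F,E] q_used=0 → run A
t=26: queue=[A,H,G,F,E] q_used=1 → run A
t=27: queue=[H,G,F,E] q_used=0 → run H
t=28: queue=[H,G,F,E] q_used=1 → run H
t=29: queue=[G,F,E,H] q_used=0 → run G
t=30: queue=[G,F,E,H] q_used=1 → run G
t=31: queue=[F,E,H,G] q_used=0 → run F
t=32: queue=[E,H,G] q_used=0 → run E
t=33: queue=[E,H,G] q_used=1 → run E
t=34: queue=[H,G,E] q_used=0 → run H
t=35: queue=[H,G,E] q_used=1 → run H
t=36: queue=[G,E] q_used=0 → run G
t=37: queue=[G,E] q_used=1 → run G
t=38: queue=[E,G] q_used=0 → run E
t=39: queue=[E,G] q_used=1 → run E
t=40: queue=[G] q_used=0 → run G
t=41: queue=[G] q_used=1 → run G
t=42: (idle)
t=43: (idle)
t=44: (idle)
t=45: (idle)
t=46: (idle)
t=47: (idle)
t=48: (idle)
t=49: (idle)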